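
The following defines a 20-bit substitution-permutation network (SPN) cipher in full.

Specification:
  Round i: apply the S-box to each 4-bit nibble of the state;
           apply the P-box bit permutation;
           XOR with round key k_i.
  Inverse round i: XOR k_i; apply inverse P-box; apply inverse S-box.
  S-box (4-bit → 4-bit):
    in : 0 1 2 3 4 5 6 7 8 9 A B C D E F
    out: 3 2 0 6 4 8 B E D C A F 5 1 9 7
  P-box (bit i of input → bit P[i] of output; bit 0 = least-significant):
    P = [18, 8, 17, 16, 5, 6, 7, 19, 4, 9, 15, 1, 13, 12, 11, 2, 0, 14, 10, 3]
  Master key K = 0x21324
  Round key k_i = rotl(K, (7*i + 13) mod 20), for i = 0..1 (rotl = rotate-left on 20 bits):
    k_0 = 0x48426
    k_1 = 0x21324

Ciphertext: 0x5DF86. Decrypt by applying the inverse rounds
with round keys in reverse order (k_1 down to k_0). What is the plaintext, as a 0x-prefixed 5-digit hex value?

0x799FB

s_0 = ciphertext = 0x5DF86
s_1 = InvRound(s_0, k_1) = 0x349C8
s_2 = InvRound(s_1, k_0) = 0x799FB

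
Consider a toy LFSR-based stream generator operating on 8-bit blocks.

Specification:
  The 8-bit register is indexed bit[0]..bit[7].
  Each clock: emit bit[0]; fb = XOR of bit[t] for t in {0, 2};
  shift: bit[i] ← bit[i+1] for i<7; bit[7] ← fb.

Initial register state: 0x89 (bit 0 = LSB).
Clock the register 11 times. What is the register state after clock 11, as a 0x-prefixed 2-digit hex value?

reg_0 = 0x89
clock 1: out=1, reg = 0xC4
clock 2: out=0, reg = 0xE2
clock 3: out=0, reg = 0x71
clock 4: out=1, reg = 0xB8
clock 5: out=0, reg = 0x5C
clock 6: out=0, reg = 0xAE
clock 7: out=0, reg = 0xD7
clock 8: out=1, reg = 0x6B
clock 9: out=1, reg = 0xB5
clock 10: out=1, reg = 0x5A
clock 11: out=0, reg = 0x2D

0x2D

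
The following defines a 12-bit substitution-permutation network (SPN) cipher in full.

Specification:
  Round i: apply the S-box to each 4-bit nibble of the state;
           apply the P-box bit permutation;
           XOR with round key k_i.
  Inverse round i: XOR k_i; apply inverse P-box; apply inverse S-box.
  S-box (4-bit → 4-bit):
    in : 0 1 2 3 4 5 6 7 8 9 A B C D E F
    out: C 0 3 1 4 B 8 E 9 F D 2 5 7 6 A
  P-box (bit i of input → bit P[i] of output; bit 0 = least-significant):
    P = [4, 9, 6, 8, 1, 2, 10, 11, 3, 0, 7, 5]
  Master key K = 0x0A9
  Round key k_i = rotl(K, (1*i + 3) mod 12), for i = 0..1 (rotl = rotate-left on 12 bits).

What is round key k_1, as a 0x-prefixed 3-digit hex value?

K = 0x0A9
k_0 = rotl(K, (1*0+3) mod 12) = rotl(K, 3) = 0x548
k_1 = rotl(K, (1*1+3) mod 12) = rotl(K, 4) = 0xA90

0xA90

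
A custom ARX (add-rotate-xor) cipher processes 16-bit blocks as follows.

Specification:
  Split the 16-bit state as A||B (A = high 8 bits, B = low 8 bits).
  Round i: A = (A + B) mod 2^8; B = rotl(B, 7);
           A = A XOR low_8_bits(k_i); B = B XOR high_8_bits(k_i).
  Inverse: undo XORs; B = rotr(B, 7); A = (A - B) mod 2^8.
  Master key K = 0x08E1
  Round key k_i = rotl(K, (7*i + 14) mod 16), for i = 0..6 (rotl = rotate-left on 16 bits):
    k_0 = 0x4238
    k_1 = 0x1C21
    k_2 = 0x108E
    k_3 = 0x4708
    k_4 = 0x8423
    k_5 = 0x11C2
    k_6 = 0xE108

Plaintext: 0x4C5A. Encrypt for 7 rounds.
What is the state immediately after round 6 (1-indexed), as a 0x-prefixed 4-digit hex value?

0x2C3A

s_0 = plaintext = 0x4C5A
s_1 = Round(s_0, k_0) = 0x9E6F
s_2 = Round(s_1, k_1) = 0x2CAB
s_3 = Round(s_2, k_2) = 0x59C5
s_4 = Round(s_3, k_3) = 0x16A5
s_5 = Round(s_4, k_4) = 0x9856
s_6 = Round(s_5, k_5) = 0x2C3A
s_7 = Round(s_6, k_6) = 0x6EFC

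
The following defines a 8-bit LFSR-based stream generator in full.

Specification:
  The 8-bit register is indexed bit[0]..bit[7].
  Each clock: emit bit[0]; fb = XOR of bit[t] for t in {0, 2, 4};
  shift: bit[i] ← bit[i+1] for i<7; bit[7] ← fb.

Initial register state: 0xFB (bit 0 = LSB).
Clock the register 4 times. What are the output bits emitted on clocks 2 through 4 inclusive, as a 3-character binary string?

101

reg_0 = 0xFB
clock 1: out=1, reg = 0x7D
clock 2: out=1, reg = 0xBE
clock 3: out=0, reg = 0x5F
clock 4: out=1, reg = 0xAF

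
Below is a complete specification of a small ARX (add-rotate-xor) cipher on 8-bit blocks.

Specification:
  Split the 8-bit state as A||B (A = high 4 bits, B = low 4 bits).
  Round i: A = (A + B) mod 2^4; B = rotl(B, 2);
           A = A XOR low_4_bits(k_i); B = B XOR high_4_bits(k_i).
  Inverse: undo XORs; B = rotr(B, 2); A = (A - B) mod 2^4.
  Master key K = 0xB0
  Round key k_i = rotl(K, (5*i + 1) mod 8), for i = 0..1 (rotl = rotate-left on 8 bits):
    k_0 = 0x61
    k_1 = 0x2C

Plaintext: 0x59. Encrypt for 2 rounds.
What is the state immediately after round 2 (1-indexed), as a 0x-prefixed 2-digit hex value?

0x32

s_0 = plaintext = 0x59
s_1 = Round(s_0, k_0) = 0xF0
s_2 = Round(s_1, k_1) = 0x32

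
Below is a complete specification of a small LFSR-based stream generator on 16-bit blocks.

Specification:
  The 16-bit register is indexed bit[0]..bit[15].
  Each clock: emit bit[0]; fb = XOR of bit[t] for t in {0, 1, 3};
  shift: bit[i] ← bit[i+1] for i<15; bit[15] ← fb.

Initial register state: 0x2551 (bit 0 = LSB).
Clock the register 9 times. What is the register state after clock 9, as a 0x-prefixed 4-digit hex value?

reg_0 = 0x2551
clock 1: out=1, reg = 0x92A8
clock 2: out=0, reg = 0xC954
clock 3: out=0, reg = 0x64AA
clock 4: out=0, reg = 0x3255
clock 5: out=1, reg = 0x992A
clock 6: out=0, reg = 0x4C95
clock 7: out=1, reg = 0xA64A
clock 8: out=0, reg = 0x5325
clock 9: out=1, reg = 0xA992

0xA992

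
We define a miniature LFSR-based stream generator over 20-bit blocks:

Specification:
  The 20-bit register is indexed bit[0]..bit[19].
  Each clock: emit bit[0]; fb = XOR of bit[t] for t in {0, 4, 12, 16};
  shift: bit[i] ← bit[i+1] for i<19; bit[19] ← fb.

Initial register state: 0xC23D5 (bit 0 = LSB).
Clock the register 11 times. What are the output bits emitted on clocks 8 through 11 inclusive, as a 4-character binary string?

reg_0 = 0xC23D5
clock 1: out=1, reg = 0x611EA
clock 2: out=0, reg = 0xB08F5
clock 3: out=1, reg = 0xD847A
clock 4: out=0, reg = 0x6C23D
clock 5: out=1, reg = 0x3611E
clock 6: out=0, reg = 0x1B08F
clock 7: out=1, reg = 0x8D847
clock 8: out=1, reg = 0x46C23
clock 9: out=1, reg = 0xA3611
clock 10: out=1, reg = 0xD1B08
clock 11: out=0, reg = 0x68D84

1110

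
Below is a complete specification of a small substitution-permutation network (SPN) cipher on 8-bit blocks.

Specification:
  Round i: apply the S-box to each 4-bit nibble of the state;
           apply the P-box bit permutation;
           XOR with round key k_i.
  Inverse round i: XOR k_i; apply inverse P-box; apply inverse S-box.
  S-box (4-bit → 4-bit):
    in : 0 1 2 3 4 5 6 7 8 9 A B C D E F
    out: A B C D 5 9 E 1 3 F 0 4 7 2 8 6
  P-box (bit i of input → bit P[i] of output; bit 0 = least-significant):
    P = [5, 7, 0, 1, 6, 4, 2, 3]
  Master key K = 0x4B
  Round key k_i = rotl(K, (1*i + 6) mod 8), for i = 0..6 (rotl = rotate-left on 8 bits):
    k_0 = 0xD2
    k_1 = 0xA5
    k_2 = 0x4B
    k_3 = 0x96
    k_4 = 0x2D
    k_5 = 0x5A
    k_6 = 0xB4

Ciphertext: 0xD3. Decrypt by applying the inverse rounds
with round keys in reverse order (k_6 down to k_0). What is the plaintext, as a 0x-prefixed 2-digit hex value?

s_0 = ciphertext = 0xD3
s_1 = InvRound(s_0, k_6) = 0x43
s_2 = InvRound(s_1, k_5) = 0x0B
s_3 = InvRound(s_2, k_4) = 0xB5
s_4 = InvRound(s_3, k_3) = 0xA3
s_5 = InvRound(s_4, k_2) = 0x58
s_6 = InvRound(s_5, k_1) = 0x9C
s_7 = InvRound(s_6, k_0) = 0x3E

0x3E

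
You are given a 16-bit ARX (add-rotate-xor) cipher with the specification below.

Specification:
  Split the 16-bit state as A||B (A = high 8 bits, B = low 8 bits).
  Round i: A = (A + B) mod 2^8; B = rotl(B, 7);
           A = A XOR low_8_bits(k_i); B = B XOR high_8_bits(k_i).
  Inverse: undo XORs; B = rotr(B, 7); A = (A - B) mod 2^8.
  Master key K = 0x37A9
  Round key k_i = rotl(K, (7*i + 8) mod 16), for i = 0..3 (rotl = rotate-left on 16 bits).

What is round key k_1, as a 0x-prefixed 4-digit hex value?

0x9BD4

K = 0x37A9
k_0 = rotl(K, (7*0+8) mod 16) = rotl(K, 8) = 0xA937
k_1 = rotl(K, (7*1+8) mod 16) = rotl(K, 15) = 0x9BD4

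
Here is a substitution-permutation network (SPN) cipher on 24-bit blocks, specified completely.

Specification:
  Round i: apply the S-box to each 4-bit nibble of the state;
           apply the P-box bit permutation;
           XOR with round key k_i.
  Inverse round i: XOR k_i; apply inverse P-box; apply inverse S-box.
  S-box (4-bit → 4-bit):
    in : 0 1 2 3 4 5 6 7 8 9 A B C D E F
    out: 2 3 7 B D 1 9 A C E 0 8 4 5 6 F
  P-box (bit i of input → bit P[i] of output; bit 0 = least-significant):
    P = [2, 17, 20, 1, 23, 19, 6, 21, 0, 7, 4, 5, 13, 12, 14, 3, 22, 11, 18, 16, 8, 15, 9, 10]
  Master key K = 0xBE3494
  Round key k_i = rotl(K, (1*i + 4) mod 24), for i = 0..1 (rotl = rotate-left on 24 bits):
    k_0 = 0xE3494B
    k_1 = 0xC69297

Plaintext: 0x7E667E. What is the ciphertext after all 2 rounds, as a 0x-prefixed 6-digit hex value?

0x30C192

s_0 = plaintext = 0x7E667E
s_1 = Round(s_0, k_0) = 0xDDE562
s_2 = Round(s_1, k_1) = 0x30C192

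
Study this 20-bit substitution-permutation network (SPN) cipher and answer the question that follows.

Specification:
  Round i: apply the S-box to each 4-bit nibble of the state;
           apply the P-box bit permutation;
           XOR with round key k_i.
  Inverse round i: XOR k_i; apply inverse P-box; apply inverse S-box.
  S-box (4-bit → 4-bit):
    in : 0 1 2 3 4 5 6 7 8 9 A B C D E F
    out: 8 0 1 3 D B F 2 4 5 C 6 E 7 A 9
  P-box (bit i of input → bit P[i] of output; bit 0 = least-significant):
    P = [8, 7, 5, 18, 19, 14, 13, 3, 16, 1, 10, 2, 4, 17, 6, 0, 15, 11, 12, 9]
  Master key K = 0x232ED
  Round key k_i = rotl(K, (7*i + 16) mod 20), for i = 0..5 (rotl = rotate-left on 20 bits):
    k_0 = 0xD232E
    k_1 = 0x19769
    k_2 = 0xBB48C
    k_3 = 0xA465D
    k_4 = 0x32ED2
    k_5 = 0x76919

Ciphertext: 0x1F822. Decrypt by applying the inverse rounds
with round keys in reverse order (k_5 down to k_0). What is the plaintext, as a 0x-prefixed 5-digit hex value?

0xDA90C

s_0 = ciphertext = 0x1F822
s_1 = InvRound(s_0, k_5) = 0x95704
s_2 = InvRound(s_1, k_4) = 0xBDED3
s_3 = InvRound(s_2, k_3) = 0xD1507
s_4 = InvRound(s_3, k_2) = 0x2E7A5
s_5 = InvRound(s_4, k_1) = 0x8BFC7
s_6 = InvRound(s_5, k_0) = 0xDA90C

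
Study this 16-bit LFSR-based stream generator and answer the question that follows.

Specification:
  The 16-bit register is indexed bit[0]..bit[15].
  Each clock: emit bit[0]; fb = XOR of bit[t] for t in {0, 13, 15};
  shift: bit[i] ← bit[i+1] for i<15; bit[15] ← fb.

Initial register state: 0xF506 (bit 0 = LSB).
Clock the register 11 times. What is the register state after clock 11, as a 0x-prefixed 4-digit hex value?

reg_0 = 0xF506
clock 1: out=0, reg = 0x7A83
clock 2: out=1, reg = 0x3D41
clock 3: out=1, reg = 0x1EA0
clock 4: out=0, reg = 0x0F50
clock 5: out=0, reg = 0x07A8
clock 6: out=0, reg = 0x03D4
clock 7: out=0, reg = 0x01EA
clock 8: out=0, reg = 0x00F5
clock 9: out=1, reg = 0x807A
clock 10: out=0, reg = 0xC03D
clock 11: out=1, reg = 0x601E

0x601E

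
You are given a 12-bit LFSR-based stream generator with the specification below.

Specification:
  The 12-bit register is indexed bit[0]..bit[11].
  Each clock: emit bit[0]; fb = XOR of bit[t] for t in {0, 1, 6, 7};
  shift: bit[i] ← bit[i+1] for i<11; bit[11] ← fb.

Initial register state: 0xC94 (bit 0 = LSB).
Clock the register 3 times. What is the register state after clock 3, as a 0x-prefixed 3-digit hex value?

reg_0 = 0xC94
clock 1: out=0, reg = 0xE4A
clock 2: out=0, reg = 0x725
clock 3: out=1, reg = 0xB92

0xB92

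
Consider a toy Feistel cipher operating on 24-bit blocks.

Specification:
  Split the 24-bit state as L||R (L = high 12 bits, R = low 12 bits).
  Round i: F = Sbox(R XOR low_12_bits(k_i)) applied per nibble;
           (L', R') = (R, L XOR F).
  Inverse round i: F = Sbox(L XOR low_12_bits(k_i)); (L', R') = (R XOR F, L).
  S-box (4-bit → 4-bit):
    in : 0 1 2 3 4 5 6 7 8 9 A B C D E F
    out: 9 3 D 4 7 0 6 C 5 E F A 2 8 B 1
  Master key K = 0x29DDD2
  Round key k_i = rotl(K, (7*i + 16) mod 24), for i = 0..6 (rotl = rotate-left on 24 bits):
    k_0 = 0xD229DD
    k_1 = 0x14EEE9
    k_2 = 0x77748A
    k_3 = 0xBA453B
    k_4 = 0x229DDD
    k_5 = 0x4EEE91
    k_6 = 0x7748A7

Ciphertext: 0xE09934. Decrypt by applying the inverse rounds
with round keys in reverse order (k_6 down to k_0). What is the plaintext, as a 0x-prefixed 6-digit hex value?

0x0D604F

s_0 = ciphertext = 0xE09934
s_1 = InvRound(s_0, k_6) = 0xFCFE09
s_2 = InvRound(s_1, k_5) = 0xD02FCF
s_3 = InvRound(s_2, k_4) = 0x64ED02
s_4 = InvRound(s_3, k_3) = 0x9C264E
s_5 = InvRound(s_4, k_2) = 0xE3B9C2
s_6 = InvRound(s_5, k_1) = 0x04FE3B
s_7 = InvRound(s_6, k_0) = 0x0D604F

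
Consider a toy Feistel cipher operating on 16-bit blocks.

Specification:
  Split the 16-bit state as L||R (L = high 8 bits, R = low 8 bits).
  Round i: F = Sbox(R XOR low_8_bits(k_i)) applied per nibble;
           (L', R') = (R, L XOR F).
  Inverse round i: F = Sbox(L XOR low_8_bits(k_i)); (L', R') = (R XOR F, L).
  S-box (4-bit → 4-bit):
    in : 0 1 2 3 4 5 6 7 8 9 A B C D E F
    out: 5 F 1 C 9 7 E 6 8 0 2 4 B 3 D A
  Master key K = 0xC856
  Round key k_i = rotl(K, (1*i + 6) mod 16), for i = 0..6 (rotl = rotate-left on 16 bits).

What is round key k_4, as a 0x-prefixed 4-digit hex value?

0x5B21

K = 0xC856
k_0 = rotl(K, (1*0+6) mod 16) = rotl(K, 6) = 0x15B2
k_1 = rotl(K, (1*1+6) mod 16) = rotl(K, 7) = 0x2B64
k_2 = rotl(K, (1*2+6) mod 16) = rotl(K, 8) = 0x56C8
k_3 = rotl(K, (1*3+6) mod 16) = rotl(K, 9) = 0xAD90
k_4 = rotl(K, (1*4+6) mod 16) = rotl(K, 10) = 0x5B21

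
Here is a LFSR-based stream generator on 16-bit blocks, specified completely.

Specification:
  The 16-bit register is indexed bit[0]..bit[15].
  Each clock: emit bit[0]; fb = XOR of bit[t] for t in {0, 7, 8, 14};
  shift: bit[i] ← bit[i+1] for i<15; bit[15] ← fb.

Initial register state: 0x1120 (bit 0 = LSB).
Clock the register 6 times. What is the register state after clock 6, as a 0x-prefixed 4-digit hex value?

0xBC44

reg_0 = 0x1120
clock 1: out=0, reg = 0x8890
clock 2: out=0, reg = 0xC448
clock 3: out=0, reg = 0xE224
clock 4: out=0, reg = 0xF112
clock 5: out=0, reg = 0x7889
clock 6: out=1, reg = 0xBC44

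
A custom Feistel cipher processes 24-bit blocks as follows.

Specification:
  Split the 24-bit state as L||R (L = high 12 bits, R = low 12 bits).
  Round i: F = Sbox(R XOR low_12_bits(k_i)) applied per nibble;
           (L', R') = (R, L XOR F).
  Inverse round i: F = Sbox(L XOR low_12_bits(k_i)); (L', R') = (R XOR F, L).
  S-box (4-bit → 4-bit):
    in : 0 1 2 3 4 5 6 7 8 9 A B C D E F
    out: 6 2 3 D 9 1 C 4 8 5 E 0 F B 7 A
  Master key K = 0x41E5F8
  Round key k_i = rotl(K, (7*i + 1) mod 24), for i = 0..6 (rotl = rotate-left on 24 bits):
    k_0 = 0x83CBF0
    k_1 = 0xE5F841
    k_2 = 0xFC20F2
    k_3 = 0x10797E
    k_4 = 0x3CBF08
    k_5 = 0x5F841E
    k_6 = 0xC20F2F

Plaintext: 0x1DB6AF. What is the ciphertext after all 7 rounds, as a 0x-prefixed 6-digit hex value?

s_0 = plaintext = 0x1DB6AF
s_1 = Round(s_0, k_0) = 0x6AFAC1
s_2 = Round(s_1, k_1) = 0xAC1529
s_3 = Round(s_2, k_2) = 0x529B71
s_4 = Round(s_3, k_3) = 0xB71643
s_5 = Round(s_4, k_4) = 0x643EE1
s_6 = Round(s_5, k_5) = 0xEE18E9
s_7 = Round(s_6, k_6) = 0x8E9A1D

0x8E9A1D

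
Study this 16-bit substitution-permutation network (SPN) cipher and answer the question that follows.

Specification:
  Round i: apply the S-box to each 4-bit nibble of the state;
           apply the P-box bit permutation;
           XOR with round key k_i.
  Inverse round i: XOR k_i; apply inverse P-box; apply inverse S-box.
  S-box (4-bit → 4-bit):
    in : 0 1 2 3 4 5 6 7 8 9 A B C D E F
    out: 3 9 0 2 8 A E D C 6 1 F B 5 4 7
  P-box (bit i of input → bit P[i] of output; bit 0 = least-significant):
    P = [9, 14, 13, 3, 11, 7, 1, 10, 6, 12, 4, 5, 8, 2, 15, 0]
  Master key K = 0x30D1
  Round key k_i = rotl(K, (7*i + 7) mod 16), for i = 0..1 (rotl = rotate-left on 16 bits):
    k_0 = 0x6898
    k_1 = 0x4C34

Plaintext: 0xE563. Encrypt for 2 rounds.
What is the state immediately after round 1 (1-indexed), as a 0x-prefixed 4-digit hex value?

s_0 = plaintext = 0xE563
s_1 = Round(s_0, k_0) = 0xBC3A
s_2 = Round(s_1, k_1) = 0xDFD1

0xBC3A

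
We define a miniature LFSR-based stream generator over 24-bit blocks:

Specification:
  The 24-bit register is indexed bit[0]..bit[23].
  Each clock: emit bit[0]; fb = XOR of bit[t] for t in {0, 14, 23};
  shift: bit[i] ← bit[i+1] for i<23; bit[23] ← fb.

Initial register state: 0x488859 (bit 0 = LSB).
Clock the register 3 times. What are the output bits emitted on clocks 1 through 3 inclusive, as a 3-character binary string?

100

reg_0 = 0x488859
clock 1: out=1, reg = 0xA4442C
clock 2: out=0, reg = 0x522216
clock 3: out=0, reg = 0x29110B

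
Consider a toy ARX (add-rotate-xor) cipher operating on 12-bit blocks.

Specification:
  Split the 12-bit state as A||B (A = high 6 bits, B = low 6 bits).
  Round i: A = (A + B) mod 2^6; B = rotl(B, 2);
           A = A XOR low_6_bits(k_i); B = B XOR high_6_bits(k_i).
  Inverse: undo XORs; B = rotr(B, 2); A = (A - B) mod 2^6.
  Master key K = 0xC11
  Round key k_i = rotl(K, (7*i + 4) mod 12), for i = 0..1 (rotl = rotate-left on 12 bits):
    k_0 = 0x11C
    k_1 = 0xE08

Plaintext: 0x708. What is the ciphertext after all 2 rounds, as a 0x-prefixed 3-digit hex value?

0x52A

s_0 = plaintext = 0x708
s_1 = Round(s_0, k_0) = 0xE24
s_2 = Round(s_1, k_1) = 0x52A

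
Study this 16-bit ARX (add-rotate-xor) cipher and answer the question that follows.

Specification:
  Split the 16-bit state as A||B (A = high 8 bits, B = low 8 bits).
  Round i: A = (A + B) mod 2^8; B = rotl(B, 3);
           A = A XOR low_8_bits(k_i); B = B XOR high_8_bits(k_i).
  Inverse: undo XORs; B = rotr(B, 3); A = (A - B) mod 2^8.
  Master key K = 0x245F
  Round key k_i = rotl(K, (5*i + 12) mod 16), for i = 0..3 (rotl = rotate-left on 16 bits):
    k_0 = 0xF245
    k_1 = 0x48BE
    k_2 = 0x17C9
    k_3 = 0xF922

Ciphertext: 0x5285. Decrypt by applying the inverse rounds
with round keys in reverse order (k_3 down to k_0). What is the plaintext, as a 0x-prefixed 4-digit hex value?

0xD233

s_0 = ciphertext = 0x5285
s_1 = InvRound(s_0, k_3) = 0xE18F
s_2 = InvRound(s_1, k_2) = 0x1513
s_3 = InvRound(s_2, k_1) = 0x406B
s_4 = InvRound(s_3, k_0) = 0xD233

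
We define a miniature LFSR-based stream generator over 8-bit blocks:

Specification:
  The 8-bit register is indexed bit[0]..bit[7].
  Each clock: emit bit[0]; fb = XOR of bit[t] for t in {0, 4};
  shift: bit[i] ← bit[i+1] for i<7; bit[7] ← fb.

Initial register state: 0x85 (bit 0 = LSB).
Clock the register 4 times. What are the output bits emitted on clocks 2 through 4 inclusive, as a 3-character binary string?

010

reg_0 = 0x85
clock 1: out=1, reg = 0xC2
clock 2: out=0, reg = 0x61
clock 3: out=1, reg = 0xB0
clock 4: out=0, reg = 0xD8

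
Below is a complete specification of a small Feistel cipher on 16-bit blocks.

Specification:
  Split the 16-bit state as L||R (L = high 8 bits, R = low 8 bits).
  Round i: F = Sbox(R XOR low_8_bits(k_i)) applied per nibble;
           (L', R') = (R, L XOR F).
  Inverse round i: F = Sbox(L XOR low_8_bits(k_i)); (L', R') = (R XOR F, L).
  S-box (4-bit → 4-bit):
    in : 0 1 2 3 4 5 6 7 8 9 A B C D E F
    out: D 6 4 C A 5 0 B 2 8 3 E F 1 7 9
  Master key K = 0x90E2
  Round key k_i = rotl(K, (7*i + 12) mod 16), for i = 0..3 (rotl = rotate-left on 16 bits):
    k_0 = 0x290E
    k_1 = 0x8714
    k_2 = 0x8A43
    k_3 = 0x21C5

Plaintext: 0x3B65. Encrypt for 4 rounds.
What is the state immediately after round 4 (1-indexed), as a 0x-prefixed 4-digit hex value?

0x38B2

s_0 = plaintext = 0x3B65
s_1 = Round(s_0, k_0) = 0x6535
s_2 = Round(s_1, k_1) = 0x3523
s_3 = Round(s_2, k_2) = 0x2338
s_4 = Round(s_3, k_3) = 0x38B2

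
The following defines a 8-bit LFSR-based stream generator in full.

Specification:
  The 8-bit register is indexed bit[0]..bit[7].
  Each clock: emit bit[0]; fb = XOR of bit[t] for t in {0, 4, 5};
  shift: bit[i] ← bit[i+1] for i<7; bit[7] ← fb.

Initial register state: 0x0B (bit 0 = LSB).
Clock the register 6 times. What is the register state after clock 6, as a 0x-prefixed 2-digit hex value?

0x8C

reg_0 = 0x0B
clock 1: out=1, reg = 0x85
clock 2: out=1, reg = 0xC2
clock 3: out=0, reg = 0x61
clock 4: out=1, reg = 0x30
clock 5: out=0, reg = 0x18
clock 6: out=0, reg = 0x8C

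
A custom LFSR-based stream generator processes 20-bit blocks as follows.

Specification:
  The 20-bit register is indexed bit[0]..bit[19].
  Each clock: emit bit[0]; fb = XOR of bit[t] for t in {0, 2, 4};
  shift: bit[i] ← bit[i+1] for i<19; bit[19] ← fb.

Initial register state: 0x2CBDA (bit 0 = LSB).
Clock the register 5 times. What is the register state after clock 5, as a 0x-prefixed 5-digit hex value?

reg_0 = 0x2CBDA
clock 1: out=0, reg = 0x965ED
clock 2: out=1, reg = 0x4B2F6
clock 3: out=0, reg = 0x2597B
clock 4: out=1, reg = 0x12CBD
clock 5: out=1, reg = 0x8965E

0x8965E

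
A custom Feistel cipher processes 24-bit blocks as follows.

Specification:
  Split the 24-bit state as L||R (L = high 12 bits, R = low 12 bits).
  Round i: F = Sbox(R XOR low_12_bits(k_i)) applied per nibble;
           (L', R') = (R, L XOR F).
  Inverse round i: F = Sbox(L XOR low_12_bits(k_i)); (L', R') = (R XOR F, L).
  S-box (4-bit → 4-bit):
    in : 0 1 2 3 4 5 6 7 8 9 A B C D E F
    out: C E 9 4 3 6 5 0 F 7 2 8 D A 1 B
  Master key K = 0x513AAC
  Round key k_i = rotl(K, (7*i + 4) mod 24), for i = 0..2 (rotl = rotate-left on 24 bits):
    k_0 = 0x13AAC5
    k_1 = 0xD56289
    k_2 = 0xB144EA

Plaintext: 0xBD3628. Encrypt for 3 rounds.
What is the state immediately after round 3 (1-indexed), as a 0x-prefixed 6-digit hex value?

s_0 = plaintext = 0xBD3628
s_1 = Round(s_0, k_0) = 0x6286C9
s_2 = Round(s_1, k_1) = 0x6C9514
s_3 = Round(s_2, k_2) = 0x514878

0x514878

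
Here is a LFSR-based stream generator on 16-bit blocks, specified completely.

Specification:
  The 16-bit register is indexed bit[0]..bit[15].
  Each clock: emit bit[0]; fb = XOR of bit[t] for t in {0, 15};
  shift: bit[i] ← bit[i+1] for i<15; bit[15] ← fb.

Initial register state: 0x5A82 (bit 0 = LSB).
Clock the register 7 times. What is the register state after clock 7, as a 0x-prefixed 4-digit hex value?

0xFCB5

reg_0 = 0x5A82
clock 1: out=0, reg = 0x2D41
clock 2: out=1, reg = 0x96A0
clock 3: out=0, reg = 0xCB50
clock 4: out=0, reg = 0xE5A8
clock 5: out=0, reg = 0xF2D4
clock 6: out=0, reg = 0xF96A
clock 7: out=0, reg = 0xFCB5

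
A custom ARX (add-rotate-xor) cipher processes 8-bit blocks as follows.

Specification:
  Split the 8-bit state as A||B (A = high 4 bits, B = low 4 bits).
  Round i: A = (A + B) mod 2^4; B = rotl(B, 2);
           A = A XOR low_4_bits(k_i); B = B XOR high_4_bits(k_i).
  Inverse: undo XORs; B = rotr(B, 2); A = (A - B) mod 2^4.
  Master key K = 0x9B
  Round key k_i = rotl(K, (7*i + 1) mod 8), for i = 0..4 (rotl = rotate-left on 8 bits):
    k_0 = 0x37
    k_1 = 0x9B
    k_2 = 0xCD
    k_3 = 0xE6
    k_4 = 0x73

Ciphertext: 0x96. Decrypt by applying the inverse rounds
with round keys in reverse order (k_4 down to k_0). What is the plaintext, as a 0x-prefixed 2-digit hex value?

s_0 = ciphertext = 0x96
s_1 = InvRound(s_0, k_4) = 0x64
s_2 = InvRound(s_1, k_3) = 0x6A
s_3 = InvRound(s_2, k_2) = 0x29
s_4 = InvRound(s_3, k_1) = 0x90
s_5 = InvRound(s_4, k_0) = 0x2C

0x2C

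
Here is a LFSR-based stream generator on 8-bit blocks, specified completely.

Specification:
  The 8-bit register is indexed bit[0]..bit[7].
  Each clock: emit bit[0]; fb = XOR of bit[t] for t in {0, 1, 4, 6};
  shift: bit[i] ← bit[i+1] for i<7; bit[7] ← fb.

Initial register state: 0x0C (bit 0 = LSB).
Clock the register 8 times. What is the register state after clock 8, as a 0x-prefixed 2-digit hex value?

reg_0 = 0x0C
clock 1: out=0, reg = 0x06
clock 2: out=0, reg = 0x83
clock 3: out=1, reg = 0x41
clock 4: out=1, reg = 0x20
clock 5: out=0, reg = 0x10
clock 6: out=0, reg = 0x88
clock 7: out=0, reg = 0x44
clock 8: out=0, reg = 0xA2

0xA2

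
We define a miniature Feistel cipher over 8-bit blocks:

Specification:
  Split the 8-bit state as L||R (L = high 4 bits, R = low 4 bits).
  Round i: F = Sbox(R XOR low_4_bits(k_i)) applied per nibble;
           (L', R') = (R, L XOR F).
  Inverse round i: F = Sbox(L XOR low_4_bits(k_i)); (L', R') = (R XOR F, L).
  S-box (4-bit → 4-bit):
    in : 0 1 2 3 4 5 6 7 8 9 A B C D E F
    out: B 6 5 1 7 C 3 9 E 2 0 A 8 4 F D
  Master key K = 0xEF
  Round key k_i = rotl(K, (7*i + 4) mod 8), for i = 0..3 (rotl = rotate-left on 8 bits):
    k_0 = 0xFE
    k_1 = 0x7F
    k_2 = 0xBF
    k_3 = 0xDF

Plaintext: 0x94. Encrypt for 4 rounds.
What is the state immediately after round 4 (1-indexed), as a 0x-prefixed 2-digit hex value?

0x79

s_0 = plaintext = 0x94
s_1 = Round(s_0, k_0) = 0x49
s_2 = Round(s_1, k_1) = 0x97
s_3 = Round(s_2, k_2) = 0x77
s_4 = Round(s_3, k_3) = 0x79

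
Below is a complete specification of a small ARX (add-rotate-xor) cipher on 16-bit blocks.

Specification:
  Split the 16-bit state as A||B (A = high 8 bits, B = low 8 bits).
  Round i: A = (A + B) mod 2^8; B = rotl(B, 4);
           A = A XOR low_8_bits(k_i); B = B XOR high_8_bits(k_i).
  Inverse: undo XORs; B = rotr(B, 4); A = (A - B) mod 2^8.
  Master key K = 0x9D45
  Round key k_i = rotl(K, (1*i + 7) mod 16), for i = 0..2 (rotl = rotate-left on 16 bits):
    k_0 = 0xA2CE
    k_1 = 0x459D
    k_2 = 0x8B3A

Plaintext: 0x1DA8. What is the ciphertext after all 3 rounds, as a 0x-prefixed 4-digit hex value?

s_0 = plaintext = 0x1DA8
s_1 = Round(s_0, k_0) = 0x0B28
s_2 = Round(s_1, k_1) = 0xAEC7
s_3 = Round(s_2, k_2) = 0x4FF7

0x4FF7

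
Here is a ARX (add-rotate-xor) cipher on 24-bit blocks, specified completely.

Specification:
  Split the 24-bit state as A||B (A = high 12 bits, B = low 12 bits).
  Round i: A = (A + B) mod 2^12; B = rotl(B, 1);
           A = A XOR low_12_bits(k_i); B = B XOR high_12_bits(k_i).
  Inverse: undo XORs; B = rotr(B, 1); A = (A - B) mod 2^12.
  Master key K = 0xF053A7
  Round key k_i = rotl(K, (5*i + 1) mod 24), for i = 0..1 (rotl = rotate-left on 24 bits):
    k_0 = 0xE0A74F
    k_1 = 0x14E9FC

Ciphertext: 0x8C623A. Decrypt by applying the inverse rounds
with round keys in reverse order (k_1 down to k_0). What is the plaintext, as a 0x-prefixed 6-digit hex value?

0x0F77D8

s_0 = ciphertext = 0x8C623A
s_1 = InvRound(s_0, k_1) = 0xF801BA
s_2 = InvRound(s_1, k_0) = 0x0F77D8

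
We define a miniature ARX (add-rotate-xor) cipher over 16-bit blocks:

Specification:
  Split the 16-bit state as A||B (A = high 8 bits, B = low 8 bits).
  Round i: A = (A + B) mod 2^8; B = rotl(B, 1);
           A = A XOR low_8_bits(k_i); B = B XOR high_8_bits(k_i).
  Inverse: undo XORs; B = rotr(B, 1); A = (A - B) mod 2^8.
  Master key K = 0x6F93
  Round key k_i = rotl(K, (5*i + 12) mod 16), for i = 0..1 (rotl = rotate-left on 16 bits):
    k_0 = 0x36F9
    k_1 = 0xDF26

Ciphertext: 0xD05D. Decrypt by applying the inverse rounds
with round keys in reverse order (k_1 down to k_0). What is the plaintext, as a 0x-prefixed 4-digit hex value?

s_0 = ciphertext = 0xD05D
s_1 = InvRound(s_0, k_1) = 0xB541
s_2 = InvRound(s_1, k_0) = 0x91BB

0x91BB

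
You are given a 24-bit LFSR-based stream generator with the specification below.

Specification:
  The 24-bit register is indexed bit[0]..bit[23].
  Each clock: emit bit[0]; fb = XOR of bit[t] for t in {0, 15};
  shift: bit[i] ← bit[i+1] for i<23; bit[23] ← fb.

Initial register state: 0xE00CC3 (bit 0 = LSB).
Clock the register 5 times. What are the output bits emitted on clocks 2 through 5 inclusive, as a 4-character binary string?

1000

reg_0 = 0xE00CC3
clock 1: out=1, reg = 0xF00661
clock 2: out=1, reg = 0xF80330
clock 3: out=0, reg = 0x7C0198
clock 4: out=0, reg = 0x3E00CC
clock 5: out=0, reg = 0x1F0066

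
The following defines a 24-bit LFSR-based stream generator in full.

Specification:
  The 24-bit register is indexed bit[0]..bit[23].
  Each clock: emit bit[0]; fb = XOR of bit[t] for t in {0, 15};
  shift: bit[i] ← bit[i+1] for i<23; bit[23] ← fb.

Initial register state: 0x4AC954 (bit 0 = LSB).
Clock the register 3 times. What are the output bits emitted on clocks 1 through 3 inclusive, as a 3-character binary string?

reg_0 = 0x4AC954
clock 1: out=0, reg = 0xA564AA
clock 2: out=0, reg = 0x52B255
clock 3: out=1, reg = 0x29592A

001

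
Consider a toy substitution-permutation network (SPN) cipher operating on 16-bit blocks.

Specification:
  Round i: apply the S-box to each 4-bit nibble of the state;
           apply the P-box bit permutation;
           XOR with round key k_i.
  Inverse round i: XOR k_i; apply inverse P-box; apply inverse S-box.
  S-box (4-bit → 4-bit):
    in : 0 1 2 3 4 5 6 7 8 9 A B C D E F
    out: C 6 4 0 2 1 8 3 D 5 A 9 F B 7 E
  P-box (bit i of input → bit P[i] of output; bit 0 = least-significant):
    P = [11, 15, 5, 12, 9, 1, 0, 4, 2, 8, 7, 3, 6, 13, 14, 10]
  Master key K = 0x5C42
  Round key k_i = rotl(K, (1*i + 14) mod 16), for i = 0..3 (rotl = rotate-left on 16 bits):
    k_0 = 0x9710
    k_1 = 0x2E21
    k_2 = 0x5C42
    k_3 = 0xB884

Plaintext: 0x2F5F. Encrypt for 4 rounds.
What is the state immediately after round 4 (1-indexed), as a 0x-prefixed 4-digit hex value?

0xB558

s_0 = plaintext = 0x2F5F
s_1 = Round(s_0, k_0) = 0x44B8
s_2 = Round(s_1, k_1) = 0x1511
s_3 = Round(s_2, k_2) = 0xBC65
s_4 = Round(s_3, k_3) = 0xB558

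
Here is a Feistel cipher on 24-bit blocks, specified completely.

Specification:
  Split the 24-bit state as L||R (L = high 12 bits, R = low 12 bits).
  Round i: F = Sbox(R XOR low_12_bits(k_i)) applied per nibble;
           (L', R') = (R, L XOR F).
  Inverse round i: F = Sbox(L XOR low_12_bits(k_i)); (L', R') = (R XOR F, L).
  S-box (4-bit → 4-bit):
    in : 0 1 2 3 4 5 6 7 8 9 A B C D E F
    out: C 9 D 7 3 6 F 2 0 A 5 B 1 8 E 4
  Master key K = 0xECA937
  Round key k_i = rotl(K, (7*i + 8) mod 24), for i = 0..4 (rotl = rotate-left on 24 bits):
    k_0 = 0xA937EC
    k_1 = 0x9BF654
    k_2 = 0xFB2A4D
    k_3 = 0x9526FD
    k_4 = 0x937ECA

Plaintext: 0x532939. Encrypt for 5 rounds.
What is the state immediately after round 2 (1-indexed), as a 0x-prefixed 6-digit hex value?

0xBB41D5

s_0 = plaintext = 0x532939
s_1 = Round(s_0, k_0) = 0x939BB4
s_2 = Round(s_1, k_1) = 0xBB41D5
s_3 = Round(s_2, k_2) = 0x1D5014
s_4 = Round(s_3, k_3) = 0x014E3F
s_5 = Round(s_4, k_4) = 0xE3FC52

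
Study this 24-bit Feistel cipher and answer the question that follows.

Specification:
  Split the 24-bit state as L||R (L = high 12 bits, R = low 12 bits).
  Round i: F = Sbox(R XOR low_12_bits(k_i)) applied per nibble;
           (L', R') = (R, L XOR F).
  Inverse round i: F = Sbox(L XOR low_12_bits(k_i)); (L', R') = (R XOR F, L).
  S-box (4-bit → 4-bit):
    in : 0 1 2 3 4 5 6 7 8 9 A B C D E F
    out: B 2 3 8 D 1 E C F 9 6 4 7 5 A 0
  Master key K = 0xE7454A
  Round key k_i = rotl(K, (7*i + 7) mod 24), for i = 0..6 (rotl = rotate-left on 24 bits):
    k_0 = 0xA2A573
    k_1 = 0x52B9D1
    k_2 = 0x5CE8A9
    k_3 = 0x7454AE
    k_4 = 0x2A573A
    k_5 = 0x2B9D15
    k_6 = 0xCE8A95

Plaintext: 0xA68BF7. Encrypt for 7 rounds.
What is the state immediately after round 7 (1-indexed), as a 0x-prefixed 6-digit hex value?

0x0CEE96

s_0 = plaintext = 0xA68BF7
s_1 = Round(s_0, k_0) = 0xBF7095
s_2 = Round(s_1, k_1) = 0x09522A
s_3 = Round(s_2, k_2) = 0x22A66D
s_4 = Round(s_3, k_3) = 0x66D152
s_5 = Round(s_4, k_4) = 0x152882
s_6 = Round(s_5, k_5) = 0x8820CE
s_7 = Round(s_6, k_6) = 0x0CEE96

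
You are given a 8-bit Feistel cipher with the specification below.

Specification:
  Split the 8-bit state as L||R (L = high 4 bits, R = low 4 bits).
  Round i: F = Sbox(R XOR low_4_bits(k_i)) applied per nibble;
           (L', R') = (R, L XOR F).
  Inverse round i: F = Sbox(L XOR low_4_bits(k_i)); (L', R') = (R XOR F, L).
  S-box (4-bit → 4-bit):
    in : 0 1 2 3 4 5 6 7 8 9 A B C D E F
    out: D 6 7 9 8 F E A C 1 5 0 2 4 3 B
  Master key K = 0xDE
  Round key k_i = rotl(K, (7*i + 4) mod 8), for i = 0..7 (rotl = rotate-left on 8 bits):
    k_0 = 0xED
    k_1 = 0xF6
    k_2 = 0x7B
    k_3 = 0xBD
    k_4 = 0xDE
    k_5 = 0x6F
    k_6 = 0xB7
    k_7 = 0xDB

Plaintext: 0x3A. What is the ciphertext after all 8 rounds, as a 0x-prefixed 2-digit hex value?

0x72

s_0 = plaintext = 0x3A
s_1 = Round(s_0, k_0) = 0xA9
s_2 = Round(s_1, k_1) = 0x91
s_3 = Round(s_2, k_2) = 0x1C
s_4 = Round(s_3, k_3) = 0xC7
s_5 = Round(s_4, k_4) = 0x7D
s_6 = Round(s_5, k_5) = 0xD0
s_7 = Round(s_6, k_6) = 0x07
s_8 = Round(s_7, k_7) = 0x72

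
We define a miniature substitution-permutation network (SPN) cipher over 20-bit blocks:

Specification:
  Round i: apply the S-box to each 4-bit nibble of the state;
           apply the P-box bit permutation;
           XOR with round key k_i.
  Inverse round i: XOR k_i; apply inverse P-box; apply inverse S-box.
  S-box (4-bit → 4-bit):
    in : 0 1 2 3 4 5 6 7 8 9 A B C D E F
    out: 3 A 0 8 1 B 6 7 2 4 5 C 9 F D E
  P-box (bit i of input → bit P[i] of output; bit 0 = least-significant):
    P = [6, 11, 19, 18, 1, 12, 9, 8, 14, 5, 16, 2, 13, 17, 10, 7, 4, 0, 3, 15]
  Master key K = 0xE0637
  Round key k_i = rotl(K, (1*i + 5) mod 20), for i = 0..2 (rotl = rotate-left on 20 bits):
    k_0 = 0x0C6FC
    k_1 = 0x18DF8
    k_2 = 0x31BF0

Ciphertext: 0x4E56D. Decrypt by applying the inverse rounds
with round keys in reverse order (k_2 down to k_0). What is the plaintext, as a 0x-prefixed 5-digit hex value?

0x10E73

s_0 = ciphertext = 0x4E56D
s_1 = InvRound(s_0, k_2) = 0xDDE61
s_2 = InvRound(s_1, k_1) = 0x734FB
s_3 = InvRound(s_2, k_0) = 0x10E73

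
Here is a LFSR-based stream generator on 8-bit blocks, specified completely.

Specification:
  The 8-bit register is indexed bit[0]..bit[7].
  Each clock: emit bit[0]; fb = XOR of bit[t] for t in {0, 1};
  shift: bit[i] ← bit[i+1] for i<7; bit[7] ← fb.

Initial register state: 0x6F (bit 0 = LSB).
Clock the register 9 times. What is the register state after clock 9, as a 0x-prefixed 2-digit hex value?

reg_0 = 0x6F
clock 1: out=1, reg = 0x37
clock 2: out=1, reg = 0x1B
clock 3: out=1, reg = 0x0D
clock 4: out=1, reg = 0x86
clock 5: out=0, reg = 0xC3
clock 6: out=1, reg = 0x61
clock 7: out=1, reg = 0xB0
clock 8: out=0, reg = 0x58
clock 9: out=0, reg = 0x2C

0x2C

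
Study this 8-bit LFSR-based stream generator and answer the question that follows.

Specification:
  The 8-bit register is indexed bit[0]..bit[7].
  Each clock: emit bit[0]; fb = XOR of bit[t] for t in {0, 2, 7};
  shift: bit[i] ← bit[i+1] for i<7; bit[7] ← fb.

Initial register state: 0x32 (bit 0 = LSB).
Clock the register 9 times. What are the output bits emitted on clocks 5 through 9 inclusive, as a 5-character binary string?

11000

reg_0 = 0x32
clock 1: out=0, reg = 0x19
clock 2: out=1, reg = 0x8C
clock 3: out=0, reg = 0x46
clock 4: out=0, reg = 0xA3
clock 5: out=1, reg = 0x51
clock 6: out=1, reg = 0xA8
clock 7: out=0, reg = 0xD4
clock 8: out=0, reg = 0x6A
clock 9: out=0, reg = 0x35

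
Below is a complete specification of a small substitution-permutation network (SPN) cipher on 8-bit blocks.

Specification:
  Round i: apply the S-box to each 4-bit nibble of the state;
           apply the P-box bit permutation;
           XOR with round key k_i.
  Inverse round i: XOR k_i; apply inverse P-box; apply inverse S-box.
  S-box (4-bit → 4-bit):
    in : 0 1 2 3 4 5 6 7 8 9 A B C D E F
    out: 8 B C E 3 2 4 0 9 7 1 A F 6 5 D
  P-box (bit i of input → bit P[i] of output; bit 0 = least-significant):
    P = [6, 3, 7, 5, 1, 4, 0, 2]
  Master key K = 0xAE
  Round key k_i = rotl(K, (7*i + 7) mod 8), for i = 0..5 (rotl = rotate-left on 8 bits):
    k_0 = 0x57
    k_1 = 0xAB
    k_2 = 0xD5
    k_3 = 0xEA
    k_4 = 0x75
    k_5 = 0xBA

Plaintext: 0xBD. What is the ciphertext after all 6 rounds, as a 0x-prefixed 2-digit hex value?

s_0 = plaintext = 0xBD
s_1 = Round(s_0, k_0) = 0xCB
s_2 = Round(s_1, k_1) = 0x94
s_3 = Round(s_2, k_2) = 0x8E
s_4 = Round(s_3, k_3) = 0x2C
s_5 = Round(s_4, k_4) = 0x98
s_6 = Round(s_5, k_5) = 0xC9

0xC9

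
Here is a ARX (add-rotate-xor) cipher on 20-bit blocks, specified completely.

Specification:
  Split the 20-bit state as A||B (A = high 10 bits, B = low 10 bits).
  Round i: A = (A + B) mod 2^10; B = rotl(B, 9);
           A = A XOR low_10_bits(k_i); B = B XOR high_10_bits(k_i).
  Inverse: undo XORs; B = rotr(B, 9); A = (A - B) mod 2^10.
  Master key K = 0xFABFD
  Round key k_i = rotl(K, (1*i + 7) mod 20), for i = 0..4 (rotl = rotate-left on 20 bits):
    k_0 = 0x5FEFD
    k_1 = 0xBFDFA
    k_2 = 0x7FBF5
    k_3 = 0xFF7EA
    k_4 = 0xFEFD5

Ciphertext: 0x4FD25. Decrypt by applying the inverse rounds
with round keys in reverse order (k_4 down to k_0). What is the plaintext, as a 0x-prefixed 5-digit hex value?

0xADAFA

s_0 = ciphertext = 0x4FD25
s_1 = InvRound(s_0, k_4) = 0x4B5BD
s_2 = InvRound(s_1, k_3) = 0x91881
s_3 = InvRound(s_2, k_2) = 0xAD6FE
s_4 = InvRound(s_3, k_1) = 0xD3402
s_5 = InvRound(s_4, k_0) = 0xADAFA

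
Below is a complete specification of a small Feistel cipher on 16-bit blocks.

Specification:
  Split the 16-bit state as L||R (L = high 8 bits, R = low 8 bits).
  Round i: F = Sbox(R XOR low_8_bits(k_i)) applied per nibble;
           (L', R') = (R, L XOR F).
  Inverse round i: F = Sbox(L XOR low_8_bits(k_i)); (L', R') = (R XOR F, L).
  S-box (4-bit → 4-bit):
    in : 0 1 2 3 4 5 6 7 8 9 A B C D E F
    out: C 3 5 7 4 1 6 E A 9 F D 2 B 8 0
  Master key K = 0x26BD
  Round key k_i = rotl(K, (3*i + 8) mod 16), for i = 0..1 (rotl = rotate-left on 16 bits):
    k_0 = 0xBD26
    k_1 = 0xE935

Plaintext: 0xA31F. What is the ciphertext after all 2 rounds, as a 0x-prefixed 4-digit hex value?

s_0 = plaintext = 0xA31F
s_1 = Round(s_0, k_0) = 0x1FDA
s_2 = Round(s_1, k_1) = 0xDA9F

0xDA9F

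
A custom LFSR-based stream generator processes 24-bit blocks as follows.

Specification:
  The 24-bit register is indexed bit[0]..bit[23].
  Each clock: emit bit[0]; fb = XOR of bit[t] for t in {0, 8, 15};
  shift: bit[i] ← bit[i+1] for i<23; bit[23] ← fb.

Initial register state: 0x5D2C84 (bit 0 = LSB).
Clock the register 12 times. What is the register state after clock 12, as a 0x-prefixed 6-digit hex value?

reg_0 = 0x5D2C84
clock 1: out=0, reg = 0x2E9642
clock 2: out=0, reg = 0x974B21
clock 3: out=1, reg = 0x4BA590
clock 4: out=0, reg = 0x25D2C8
clock 5: out=0, reg = 0x92E964
clock 6: out=0, reg = 0x4974B2
clock 7: out=0, reg = 0x24BA59
clock 8: out=1, reg = 0x125D2C
clock 9: out=0, reg = 0x892E96
clock 10: out=0, reg = 0x44974B
clock 11: out=1, reg = 0xA24BA5
clock 12: out=1, reg = 0x5125D2

0x5125D2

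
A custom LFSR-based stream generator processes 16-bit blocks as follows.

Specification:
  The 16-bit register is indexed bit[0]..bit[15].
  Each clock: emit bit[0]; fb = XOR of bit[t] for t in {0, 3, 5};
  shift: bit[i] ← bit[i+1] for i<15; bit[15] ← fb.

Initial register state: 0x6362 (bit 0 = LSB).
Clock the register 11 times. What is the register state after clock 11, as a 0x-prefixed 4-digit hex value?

reg_0 = 0x6362
clock 1: out=0, reg = 0xB1B1
clock 2: out=1, reg = 0x58D8
clock 3: out=0, reg = 0xAC6C
clock 4: out=0, reg = 0x5636
clock 5: out=0, reg = 0xAB1B
clock 6: out=1, reg = 0x558D
clock 7: out=1, reg = 0x2AC6
clock 8: out=0, reg = 0x1563
clock 9: out=1, reg = 0x0AB1
clock 10: out=1, reg = 0x0558
clock 11: out=0, reg = 0x82AC

0x82AC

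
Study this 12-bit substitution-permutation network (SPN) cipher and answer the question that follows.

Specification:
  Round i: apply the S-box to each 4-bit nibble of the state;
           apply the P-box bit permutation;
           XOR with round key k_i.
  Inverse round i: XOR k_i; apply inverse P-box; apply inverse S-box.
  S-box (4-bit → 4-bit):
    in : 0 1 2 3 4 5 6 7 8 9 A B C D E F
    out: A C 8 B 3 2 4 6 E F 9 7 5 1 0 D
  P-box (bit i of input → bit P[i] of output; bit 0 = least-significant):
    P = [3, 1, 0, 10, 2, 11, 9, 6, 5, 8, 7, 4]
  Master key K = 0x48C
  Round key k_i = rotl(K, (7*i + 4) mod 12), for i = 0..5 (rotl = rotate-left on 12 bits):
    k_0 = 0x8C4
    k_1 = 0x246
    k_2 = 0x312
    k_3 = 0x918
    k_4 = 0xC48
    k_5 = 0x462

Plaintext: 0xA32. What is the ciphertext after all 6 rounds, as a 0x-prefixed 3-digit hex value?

0x361

s_0 = plaintext = 0xA32
s_1 = Round(s_0, k_0) = 0x4B0
s_2 = Round(s_1, k_1) = 0xD60
s_3 = Round(s_2, k_2) = 0x530
s_4 = Round(s_3, k_3) = 0x45E
s_5 = Round(s_4, k_4) = 0x568
s_6 = Round(s_5, k_5) = 0x361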